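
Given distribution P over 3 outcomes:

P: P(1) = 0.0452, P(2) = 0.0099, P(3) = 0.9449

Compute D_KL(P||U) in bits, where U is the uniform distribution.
1.2399 bits

U(i) = 1/3 for all i

D_KL(P||U) = Σ P(x) log₂(P(x) / (1/3))
           = Σ P(x) log₂(P(x)) + log₂(3)
           = log₂(3) - H(P)

H(P) = -Σ P(x) log₂(P(x)):
  -P(1)·log₂(P(1)) = -(0.0452)·log₂(0.0452) = 0.20193
  -P(2)·log₂(P(2)) = -(0.0099)·log₂(0.0099) = 0.06592
  -P(3)·log₂(P(3)) = -(0.9449)·log₂(0.9449) = 0.07726
H(P) = 0.20193 + 0.06592 + 0.07726 = 0.34511 bits

log₂(3) = 1.58496 bits

D_KL(P||U) = 1.58496 - 0.34511 = 1.23985 ≈ 1.2399 bits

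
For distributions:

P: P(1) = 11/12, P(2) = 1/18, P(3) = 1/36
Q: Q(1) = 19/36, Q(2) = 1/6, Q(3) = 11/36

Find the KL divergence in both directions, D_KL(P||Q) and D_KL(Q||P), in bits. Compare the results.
D_KL(P||Q) = 0.5459 bits, D_KL(Q||P) = 0.9009 bits. D_KL(Q||P) is larger than D_KL(P||Q) by 0.3550 bits; the two directions differ.

D_KL(P||Q) = Σ P(x) log₂(P(x)/Q(x))

Computing term by term:
  P(1)·log₂(P(1)/Q(1)) = (11/12)·log₂((11/12)/(19/36)) = 0.73009
  P(2)·log₂(P(2)/Q(2)) = (1/18)·log₂((1/18)/(1/6)) = -0.08805
  P(3)·log₂(P(3)/Q(3)) = (1/36)·log₂((1/36)/(11/36)) = -0.09610

D_KL(P||Q) = 0.73009 - 0.08805 - 0.09610 = 0.54594 ≈ 0.5459 bits

D_KL(Q||P) = Σ Q(x) log₂(Q(x)/P(x))

Computing term by term:
  Q(1)·log₂(Q(1)/P(1)) = (19/36)·log₂((19/36)/(11/12)) = -0.42036
  Q(2)·log₂(Q(2)/P(2)) = (1/6)·log₂((1/6)/(1/18)) = 0.26416
  Q(3)·log₂(Q(3)/P(3)) = (11/36)·log₂((11/36)/(1/36)) = 1.05705

D_KL(Q||P) = -0.42036 + 0.26416 + 1.05705 = 0.90085 ≈ 0.9009 bits

These are NOT equal (difference: 0.3550 bits). KL divergence is asymmetric: D_KL(P||Q) ≠ D_KL(Q||P) in general.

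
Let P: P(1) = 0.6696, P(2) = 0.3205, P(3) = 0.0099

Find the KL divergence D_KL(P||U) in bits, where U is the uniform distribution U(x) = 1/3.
0.6055 bits

U(i) = 1/3 for all i

D_KL(P||U) = Σ P(x) log₂(P(x) / (1/3))
           = Σ P(x) log₂(P(x)) + log₂(3)
           = log₂(3) - H(P)

H(P) = -Σ P(x) log₂(P(x)):
  -P(1)·log₂(P(1)) = -(0.6696)·log₂(0.6696) = 0.38745
  -P(2)·log₂(P(2)) = -(0.3205)·log₂(0.3205) = 0.52613
  -P(3)·log₂(P(3)) = -(0.0099)·log₂(0.0099) = 0.06592
H(P) = 0.38745 + 0.52613 + 0.06592 = 0.97950 bits

log₂(3) = 1.58496 bits

D_KL(P||U) = 1.58496 - 0.97950 = 0.60546 ≈ 0.6055 bits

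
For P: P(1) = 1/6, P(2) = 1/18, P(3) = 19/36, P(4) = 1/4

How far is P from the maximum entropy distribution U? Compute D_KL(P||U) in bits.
0.3509 bits

U(i) = 1/4 for all i

D_KL(P||U) = Σ P(x) log₂(P(x) / (1/4))
           = Σ P(x) log₂(P(x)) + log₂(4)
           = log₂(4) - H(P)

H(P) = -Σ P(x) log₂(P(x)):
  -P(1)·log₂(P(1)) = -(1/6)·log₂(1/6) = 0.43083
  -P(2)·log₂(P(2)) = -(1/18)·log₂(1/18) = 0.23166
  -P(3)·log₂(P(3)) = -(19/36)·log₂(19/36) = 0.48661
  -P(4)·log₂(P(4)) = -(1/4)·log₂(1/4) = 0.50000
H(P) = 0.43083 + 0.23166 + 0.48661 + 0.50000 = 1.64910 bits

log₂(4) = 2.00000 bits

D_KL(P||U) = 2.00000 - 1.64910 = 0.35090 ≈ 0.3509 bits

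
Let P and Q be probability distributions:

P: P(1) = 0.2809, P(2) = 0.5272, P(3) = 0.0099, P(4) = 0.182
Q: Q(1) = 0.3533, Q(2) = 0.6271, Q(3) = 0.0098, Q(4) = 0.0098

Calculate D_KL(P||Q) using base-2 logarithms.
0.5424 bits

D_KL(P||Q) = Σ P(x) log₂(P(x)/Q(x))

Computing term by term:
  P(1)·log₂(P(1)/Q(1)) = 0.2809·log₂(0.2809/0.3533) = -0.09293
  P(2)·log₂(P(2)/Q(2)) = 0.5272·log₂(0.5272/0.6271) = -0.13198
  P(3)·log₂(P(3)/Q(3)) = 0.0099·log₂(0.0099/0.0098) = 0.00015
  P(4)·log₂(P(4)/Q(4)) = 0.182·log₂(0.182/0.0098) = 0.76713

D_KL(P||Q) = -0.09293 - 0.13198 + 0.00015 + 0.76713 = 0.54237 ≈ 0.5424 bits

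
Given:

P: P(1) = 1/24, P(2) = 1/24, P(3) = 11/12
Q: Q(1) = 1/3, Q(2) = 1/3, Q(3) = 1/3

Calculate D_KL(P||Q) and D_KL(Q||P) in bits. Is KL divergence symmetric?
D_KL(P||Q) = 1.0878 bits, D_KL(Q||P) = 1.5135 bits. No, KL divergence is not symmetric.

D_KL(P||Q) = Σ P(x) log₂(P(x)/Q(x))

Computing term by term:
  P(1)·log₂(P(1)/Q(1)) = (1/24)·log₂((1/24)/(1/3)) = -0.12500
  P(2)·log₂(P(2)/Q(2)) = (1/24)·log₂((1/24)/(1/3)) = -0.12500
  P(3)·log₂(P(3)/Q(3)) = (11/12)·log₂((11/12)/(1/3)) = 1.33781

D_KL(P||Q) = -0.12500 - 0.12500 + 1.33781 = 1.08781 ≈ 1.0878 bits

D_KL(Q||P) = Σ Q(x) log₂(Q(x)/P(x))

Computing term by term:
  Q(1)·log₂(Q(1)/P(1)) = (1/3)·log₂((1/3)/(1/24)) = 1.00000
  Q(2)·log₂(Q(2)/P(2)) = (1/3)·log₂((1/3)/(1/24)) = 1.00000
  Q(3)·log₂(Q(3)/P(3)) = (1/3)·log₂((1/3)/(11/12)) = -0.48648

D_KL(Q||P) = 1.00000 + 1.00000 - 0.48648 = 1.51352 ≈ 1.5135 bits

These are NOT equal (difference: 0.4257 bits). KL divergence is asymmetric: D_KL(P||Q) ≠ D_KL(Q||P) in general.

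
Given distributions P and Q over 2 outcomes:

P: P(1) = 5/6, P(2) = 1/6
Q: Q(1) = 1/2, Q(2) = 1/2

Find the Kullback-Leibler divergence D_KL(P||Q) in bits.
0.3500 bits

D_KL(P||Q) = Σ P(x) log₂(P(x)/Q(x))

Computing term by term:
  P(1)·log₂(P(1)/Q(1)) = (5/6)·log₂((5/6)/(1/2)) = 0.61414
  P(2)·log₂(P(2)/Q(2)) = (1/6)·log₂((1/6)/(1/2)) = -0.26416

D_KL(P||Q) = 0.61414 - 0.26416 = 0.34998 ≈ 0.3500 bits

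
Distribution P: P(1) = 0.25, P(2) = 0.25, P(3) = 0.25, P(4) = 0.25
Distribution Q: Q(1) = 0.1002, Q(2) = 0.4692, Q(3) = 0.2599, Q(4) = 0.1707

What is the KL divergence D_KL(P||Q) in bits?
0.2263 bits

D_KL(P||Q) = Σ P(x) log₂(P(x)/Q(x))

Computing term by term:
  P(1)·log₂(P(1)/Q(1)) = 0.25·log₂(0.25/0.1002) = 0.32976
  P(2)·log₂(P(2)/Q(2)) = 0.25·log₂(0.25/0.4692) = -0.22707
  P(3)·log₂(P(3)/Q(3)) = 0.25·log₂(0.25/0.2599) = -0.01401
  P(4)·log₂(P(4)/Q(4)) = 0.25·log₂(0.25/0.1707) = 0.13762

D_KL(P||Q) = 0.32976 - 0.22707 - 0.01401 + 0.13762 = 0.22630 ≈ 0.2263 bits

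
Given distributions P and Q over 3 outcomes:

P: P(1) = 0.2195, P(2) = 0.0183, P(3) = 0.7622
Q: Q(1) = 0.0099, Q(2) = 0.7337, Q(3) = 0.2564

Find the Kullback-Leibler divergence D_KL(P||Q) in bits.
2.0819 bits

D_KL(P||Q) = Σ P(x) log₂(P(x)/Q(x))

Computing term by term:
  P(1)·log₂(P(1)/Q(1)) = 0.2195·log₂(0.2195/0.0099) = 0.98131
  P(2)·log₂(P(2)/Q(2)) = 0.0183·log₂(0.0183/0.7337) = -0.09745
  P(3)·log₂(P(3)/Q(3)) = 0.7622·log₂(0.7622/0.2564) = 1.19801

D_KL(P||Q) = 0.98131 - 0.09745 + 1.19801 = 2.08187 ≈ 2.0819 bits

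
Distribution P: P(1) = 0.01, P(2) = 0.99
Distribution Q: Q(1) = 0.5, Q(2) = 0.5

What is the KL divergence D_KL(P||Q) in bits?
0.9192 bits

D_KL(P||Q) = Σ P(x) log₂(P(x)/Q(x))

Computing term by term:
  P(1)·log₂(P(1)/Q(1)) = 0.01·log₂(0.01/0.5) = -0.05644
  P(2)·log₂(P(2)/Q(2)) = 0.99·log₂(0.99/0.5) = 0.97565

D_KL(P||Q) = -0.05644 + 0.97565 = 0.91921 ≈ 0.9192 bits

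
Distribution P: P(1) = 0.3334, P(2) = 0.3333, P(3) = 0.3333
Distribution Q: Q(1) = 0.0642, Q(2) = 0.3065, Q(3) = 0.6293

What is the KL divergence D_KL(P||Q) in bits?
0.5271 bits

D_KL(P||Q) = Σ P(x) log₂(P(x)/Q(x))

Computing term by term:
  P(1)·log₂(P(1)/Q(1)) = 0.3334·log₂(0.3334/0.0642) = 0.79236
  P(2)·log₂(P(2)/Q(2)) = 0.3333·log₂(0.3333/0.3065) = 0.04031
  P(3)·log₂(P(3)/Q(3)) = 0.3333·log₂(0.3333/0.6293) = -0.30561

D_KL(P||Q) = 0.79236 + 0.04031 - 0.30561 = 0.52706 ≈ 0.5271 bits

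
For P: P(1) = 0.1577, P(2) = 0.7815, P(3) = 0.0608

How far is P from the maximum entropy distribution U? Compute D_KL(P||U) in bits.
0.6411 bits

U(i) = 1/3 for all i

D_KL(P||U) = Σ P(x) log₂(P(x) / (1/3))
           = Σ P(x) log₂(P(x)) + log₂(3)
           = log₂(3) - H(P)

H(P) = -Σ P(x) log₂(P(x)):
  -P(1)·log₂(P(1)) = -(0.1577)·log₂(0.1577) = 0.42023
  -P(2)·log₂(P(2)) = -(0.7815)·log₂(0.7815) = 0.27797
  -P(3)·log₂(P(3)) = -(0.0608)·log₂(0.0608) = 0.24562
H(P) = 0.42023 + 0.27797 + 0.24562 = 0.94382 bits

log₂(3) = 1.58496 bits

D_KL(P||U) = 1.58496 - 0.94382 = 0.64114 ≈ 0.6411 bits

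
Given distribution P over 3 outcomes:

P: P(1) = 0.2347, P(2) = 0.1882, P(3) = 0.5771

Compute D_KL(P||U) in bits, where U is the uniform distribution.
0.1830 bits

U(i) = 1/3 for all i

D_KL(P||U) = Σ P(x) log₂(P(x) / (1/3))
           = Σ P(x) log₂(P(x)) + log₂(3)
           = log₂(3) - H(P)

H(P) = -Σ P(x) log₂(P(x)):
  -P(1)·log₂(P(1)) = -(0.2347)·log₂(0.2347) = 0.49078
  -P(2)·log₂(P(2)) = -(0.1882)·log₂(0.1882) = 0.45350
  -P(3)·log₂(P(3)) = -(0.5771)·log₂(0.5771) = 0.45770
H(P) = 0.49078 + 0.45350 + 0.45770 = 1.40198 bits

log₂(3) = 1.58496 bits

D_KL(P||U) = 1.58496 - 1.40198 = 0.18298 ≈ 0.1830 bits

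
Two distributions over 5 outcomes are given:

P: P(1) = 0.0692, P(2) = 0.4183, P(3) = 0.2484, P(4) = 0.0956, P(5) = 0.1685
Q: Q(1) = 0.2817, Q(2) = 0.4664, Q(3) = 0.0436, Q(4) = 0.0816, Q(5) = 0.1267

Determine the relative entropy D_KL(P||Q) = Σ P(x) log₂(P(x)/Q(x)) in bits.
0.5089 bits

D_KL(P||Q) = Σ P(x) log₂(P(x)/Q(x))

Computing term by term:
  P(1)·log₂(P(1)/Q(1)) = 0.0692·log₂(0.0692/0.2817) = -0.14015
  P(2)·log₂(P(2)/Q(2)) = 0.4183·log₂(0.4183/0.4664) = -0.06569
  P(3)·log₂(P(3)/Q(3)) = 0.2484·log₂(0.2484/0.0436) = 0.62355
  P(4)·log₂(P(4)/Q(4)) = 0.0956·log₂(0.0956/0.0816) = 0.02184
  P(5)·log₂(P(5)/Q(5)) = 0.1685·log₂(0.1685/0.1267) = 0.06931

D_KL(P||Q) = -0.14015 - 0.06569 + 0.62355 + 0.02184 + 0.06931 = 0.50886 ≈ 0.5089 bits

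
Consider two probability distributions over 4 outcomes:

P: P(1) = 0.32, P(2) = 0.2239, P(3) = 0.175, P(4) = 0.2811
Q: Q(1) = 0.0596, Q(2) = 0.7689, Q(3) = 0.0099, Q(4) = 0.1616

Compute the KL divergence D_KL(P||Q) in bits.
1.3270 bits

D_KL(P||Q) = Σ P(x) log₂(P(x)/Q(x))

Computing term by term:
  P(1)·log₂(P(1)/Q(1)) = 0.32·log₂(0.32/0.0596) = 0.77590
  P(2)·log₂(P(2)/Q(2)) = 0.2239·log₂(0.2239/0.7689) = -0.39853
  P(3)·log₂(P(3)/Q(3)) = 0.175·log₂(0.175/0.0099) = 0.72516
  P(4)·log₂(P(4)/Q(4)) = 0.2811·log₂(0.2811/0.1616) = 0.22450

D_KL(P||Q) = 0.77590 - 0.39853 + 0.72516 + 0.22450 = 1.32703 ≈ 1.3270 bits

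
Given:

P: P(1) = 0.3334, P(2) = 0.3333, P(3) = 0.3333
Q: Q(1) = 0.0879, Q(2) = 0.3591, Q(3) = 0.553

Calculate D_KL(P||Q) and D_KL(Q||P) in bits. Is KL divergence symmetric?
D_KL(P||Q) = 0.3619 bits, D_KL(Q||P) = 0.2735 bits. No, KL divergence is not symmetric.

D_KL(P||Q) = Σ P(x) log₂(P(x)/Q(x))

Computing term by term:
  P(1)·log₂(P(1)/Q(1)) = 0.3334·log₂(0.3334/0.0879) = 0.64123
  P(2)·log₂(P(2)/Q(2)) = 0.3333·log₂(0.3333/0.3591) = -0.03585
  P(3)·log₂(P(3)/Q(3)) = 0.3333·log₂(0.3333/0.553) = -0.24346

D_KL(P||Q) = 0.64123 - 0.03585 - 0.24346 = 0.36192 ≈ 0.3619 bits

D_KL(Q||P) = Σ Q(x) log₂(Q(x)/P(x))

Computing term by term:
  Q(1)·log₂(Q(1)/P(1)) = 0.0879·log₂(0.0879/0.3334) = -0.16906
  Q(2)·log₂(Q(2)/P(2)) = 0.3591·log₂(0.3591/0.3333) = 0.03863
  Q(3)·log₂(Q(3)/P(3)) = 0.553·log₂(0.553/0.3333) = 0.40394

D_KL(Q||P) = -0.16906 + 0.03863 + 0.40394 = 0.27351 ≈ 0.2735 bits

These are NOT equal (difference: 0.0884 bits). KL divergence is asymmetric: D_KL(P||Q) ≠ D_KL(Q||P) in general.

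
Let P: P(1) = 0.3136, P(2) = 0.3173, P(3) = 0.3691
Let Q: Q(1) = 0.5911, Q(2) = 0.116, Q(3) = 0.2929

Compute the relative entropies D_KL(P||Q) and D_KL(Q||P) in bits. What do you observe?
D_KL(P||Q) = 0.2970 bits, D_KL(Q||P) = 0.2744 bits. The two directions give different values (D_KL(P||Q) exceeds D_KL(Q||P) by 0.0226 bits): KL divergence is asymmetric.

D_KL(P||Q) = Σ P(x) log₂(P(x)/Q(x))

Computing term by term:
  P(1)·log₂(P(1)/Q(1)) = 0.3136·log₂(0.3136/0.5911) = -0.28678
  P(2)·log₂(P(2)/Q(2)) = 0.3173·log₂(0.3173/0.116) = 0.46063
  P(3)·log₂(P(3)/Q(3)) = 0.3691·log₂(0.3691/0.2929) = 0.12313

D_KL(P||Q) = -0.28678 + 0.46063 + 0.12313 = 0.29698 ≈ 0.2970 bits

D_KL(Q||P) = Σ Q(x) log₂(Q(x)/P(x))

Computing term by term:
  Q(1)·log₂(Q(1)/P(1)) = 0.5911·log₂(0.5911/0.3136) = 0.54055
  Q(2)·log₂(Q(2)/P(2)) = 0.116·log₂(0.116/0.3173) = -0.16840
  Q(3)·log₂(Q(3)/P(3)) = 0.2929·log₂(0.2929/0.3691) = -0.09771

D_KL(Q||P) = 0.54055 - 0.16840 - 0.09771 = 0.27444 ≈ 0.2744 bits

These are NOT equal (difference: 0.0226 bits). KL divergence is asymmetric: D_KL(P||Q) ≠ D_KL(Q||P) in general.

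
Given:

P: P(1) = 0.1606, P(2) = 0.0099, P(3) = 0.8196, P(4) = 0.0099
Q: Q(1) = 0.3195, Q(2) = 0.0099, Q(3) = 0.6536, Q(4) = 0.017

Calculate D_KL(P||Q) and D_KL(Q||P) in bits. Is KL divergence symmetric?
D_KL(P||Q) = 0.1005 bits, D_KL(Q||P) = 0.1169 bits. No, KL divergence is not symmetric.

D_KL(P||Q) = Σ P(x) log₂(P(x)/Q(x))

Computing term by term:
  P(1)·log₂(P(1)/Q(1)) = 0.1606·log₂(0.1606/0.3195) = -0.15937
  P(2)·log₂(P(2)/Q(2)) = 0.0099·log₂(0.0099/0.0099) = 0.00000
  P(3)·log₂(P(3)/Q(3)) = 0.8196·log₂(0.8196/0.6536) = 0.26761
  P(4)·log₂(P(4)/Q(4)) = 0.0099·log₂(0.0099/0.017) = -0.00772

D_KL(P||Q) = -0.15937 + 0.00000 + 0.26761 - 0.00772 = 0.10052 ≈ 0.1005 bits

D_KL(Q||P) = Σ Q(x) log₂(Q(x)/P(x))

Computing term by term:
  Q(1)·log₂(Q(1)/P(1)) = 0.3195·log₂(0.3195/0.1606) = 0.31705
  Q(2)·log₂(Q(2)/P(2)) = 0.0099·log₂(0.0099/0.0099) = 0.00000
  Q(3)·log₂(Q(3)/P(3)) = 0.6536·log₂(0.6536/0.8196) = -0.21341
  Q(4)·log₂(Q(4)/P(4)) = 0.017·log₂(0.017/0.0099) = 0.01326

D_KL(Q||P) = 0.31705 + 0.00000 - 0.21341 + 0.01326 = 0.11690 ≈ 0.1169 bits

These are NOT equal (difference: 0.0164 bits). KL divergence is asymmetric: D_KL(P||Q) ≠ D_KL(Q||P) in general.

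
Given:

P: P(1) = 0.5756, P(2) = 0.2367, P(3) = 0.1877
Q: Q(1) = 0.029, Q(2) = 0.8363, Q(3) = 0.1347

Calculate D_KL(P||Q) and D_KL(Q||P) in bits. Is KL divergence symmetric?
D_KL(P||Q) = 2.1402 bits, D_KL(Q||P) = 1.3334 bits. No, KL divergence is not symmetric.

D_KL(P||Q) = Σ P(x) log₂(P(x)/Q(x))

Computing term by term:
  P(1)·log₂(P(1)/Q(1)) = 0.5756·log₂(0.5756/0.029) = 2.48138
  P(2)·log₂(P(2)/Q(2)) = 0.2367·log₂(0.2367/0.8363) = -0.43102
  P(3)·log₂(P(3)/Q(3)) = 0.1877·log₂(0.1877/0.1347) = 0.08985

D_KL(P||Q) = 2.48138 - 0.43102 + 0.08985 = 2.14021 ≈ 2.1402 bits

D_KL(Q||P) = Σ Q(x) log₂(Q(x)/P(x))

Computing term by term:
  Q(1)·log₂(Q(1)/P(1)) = 0.029·log₂(0.029/0.5756) = -0.12502
  Q(2)·log₂(Q(2)/P(2)) = 0.8363·log₂(0.8363/0.2367) = 1.52287
  Q(3)·log₂(Q(3)/P(3)) = 0.1347·log₂(0.1347/0.1877) = -0.06448

D_KL(Q||P) = -0.12502 + 1.52287 - 0.06448 = 1.33337 ≈ 1.3334 bits

These are NOT equal (difference: 0.8068 bits). KL divergence is asymmetric: D_KL(P||Q) ≠ D_KL(Q||P) in general.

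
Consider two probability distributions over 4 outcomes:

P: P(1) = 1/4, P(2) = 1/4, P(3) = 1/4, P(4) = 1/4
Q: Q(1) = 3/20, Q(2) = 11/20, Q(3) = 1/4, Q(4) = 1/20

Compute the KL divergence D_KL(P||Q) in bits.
0.4803 bits

D_KL(P||Q) = Σ P(x) log₂(P(x)/Q(x))

Computing term by term:
  P(1)·log₂(P(1)/Q(1)) = (1/4)·log₂((1/4)/(3/20)) = 0.18424
  P(2)·log₂(P(2)/Q(2)) = (1/4)·log₂((1/4)/(11/20)) = -0.28438
  P(3)·log₂(P(3)/Q(3)) = (1/4)·log₂((1/4)/(1/4)) = 0.00000
  P(4)·log₂(P(4)/Q(4)) = (1/4)·log₂((1/4)/(1/20)) = 0.58048

D_KL(P||Q) = 0.18424 - 0.28438 + 0.00000 + 0.58048 = 0.48034 ≈ 0.4803 bits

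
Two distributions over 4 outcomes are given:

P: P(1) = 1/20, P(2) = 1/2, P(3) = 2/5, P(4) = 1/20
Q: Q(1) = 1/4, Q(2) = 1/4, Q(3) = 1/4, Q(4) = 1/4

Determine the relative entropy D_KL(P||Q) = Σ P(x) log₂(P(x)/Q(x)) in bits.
0.5390 bits

D_KL(P||Q) = Σ P(x) log₂(P(x)/Q(x))

Computing term by term:
  P(1)·log₂(P(1)/Q(1)) = (1/20)·log₂((1/20)/(1/4)) = -0.11610
  P(2)·log₂(P(2)/Q(2)) = (1/2)·log₂((1/2)/(1/4)) = 0.50000
  P(3)·log₂(P(3)/Q(3)) = (2/5)·log₂((2/5)/(1/4)) = 0.27123
  P(4)·log₂(P(4)/Q(4)) = (1/20)·log₂((1/20)/(1/4)) = -0.11610

D_KL(P||Q) = -0.11610 + 0.50000 + 0.27123 - 0.11610 = 0.53903 ≈ 0.5390 bits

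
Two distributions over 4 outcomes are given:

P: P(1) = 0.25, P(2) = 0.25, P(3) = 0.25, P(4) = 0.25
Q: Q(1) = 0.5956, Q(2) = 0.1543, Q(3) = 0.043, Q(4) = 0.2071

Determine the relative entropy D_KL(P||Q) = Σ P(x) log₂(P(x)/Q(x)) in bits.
0.5637 bits

D_KL(P||Q) = Σ P(x) log₂(P(x)/Q(x))

Computing term by term:
  P(1)·log₂(P(1)/Q(1)) = 0.25·log₂(0.25/0.5956) = -0.31310
  P(2)·log₂(P(2)/Q(2)) = 0.25·log₂(0.25/0.1543) = 0.17405
  P(3)·log₂(P(3)/Q(3)) = 0.25·log₂(0.25/0.043) = 0.63488
  P(4)·log₂(P(4)/Q(4)) = 0.25·log₂(0.25/0.2071) = 0.06790

D_KL(P||Q) = -0.31310 + 0.17405 + 0.63488 + 0.06790 = 0.56373 ≈ 0.5637 bits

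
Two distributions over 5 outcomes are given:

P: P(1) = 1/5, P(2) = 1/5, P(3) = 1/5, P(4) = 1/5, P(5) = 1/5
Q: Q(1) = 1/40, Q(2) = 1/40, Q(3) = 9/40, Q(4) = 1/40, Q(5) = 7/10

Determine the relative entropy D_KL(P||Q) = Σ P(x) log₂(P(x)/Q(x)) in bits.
1.4045 bits

D_KL(P||Q) = Σ P(x) log₂(P(x)/Q(x))

Computing term by term:
  P(1)·log₂(P(1)/Q(1)) = (1/5)·log₂((1/5)/(1/40)) = 0.60000
  P(2)·log₂(P(2)/Q(2)) = (1/5)·log₂((1/5)/(1/40)) = 0.60000
  P(3)·log₂(P(3)/Q(3)) = (1/5)·log₂((1/5)/(9/40)) = -0.03399
  P(4)·log₂(P(4)/Q(4)) = (1/5)·log₂((1/5)/(1/40)) = 0.60000
  P(5)·log₂(P(5)/Q(5)) = (1/5)·log₂((1/5)/(7/10)) = -0.36147

D_KL(P||Q) = 0.60000 + 0.60000 - 0.03399 + 0.60000 - 0.36147 = 1.40454 ≈ 1.4045 bits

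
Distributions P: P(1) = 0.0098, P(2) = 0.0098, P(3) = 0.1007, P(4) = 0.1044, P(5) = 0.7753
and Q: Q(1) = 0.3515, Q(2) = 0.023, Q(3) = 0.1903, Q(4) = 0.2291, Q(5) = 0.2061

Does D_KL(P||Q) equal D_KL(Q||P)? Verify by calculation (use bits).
D_KL(P||Q) = 1.2084 bits, D_KL(Q||P) = 1.8842 bits. No — D_KL(P||Q) ≠ D_KL(Q||P) for this pair.

D_KL(P||Q) = Σ P(x) log₂(P(x)/Q(x))

Computing term by term:
  P(1)·log₂(P(1)/Q(1)) = 0.0098·log₂(0.0098/0.3515) = -0.05061
  P(2)·log₂(P(2)/Q(2)) = 0.0098·log₂(0.0098/0.023) = -0.01206
  P(3)·log₂(P(3)/Q(3)) = 0.1007·log₂(0.1007/0.1903) = -0.09246
  P(4)·log₂(P(4)/Q(4)) = 0.1044·log₂(0.1044/0.2291) = -0.11837
  P(5)·log₂(P(5)/Q(5)) = 0.7753·log₂(0.7753/0.2061) = 1.48192

D_KL(P||Q) = -0.05061 - 0.01206 - 0.09246 - 0.11837 + 1.48192 = 1.20842 ≈ 1.2084 bits

D_KL(Q||P) = Σ Q(x) log₂(Q(x)/P(x))

Computing term by term:
  Q(1)·log₂(Q(1)/P(1)) = 0.3515·log₂(0.3515/0.0098) = 1.81536
  Q(2)·log₂(Q(2)/P(2)) = 0.023·log₂(0.023/0.0098) = 0.02831
  Q(3)·log₂(Q(3)/P(3)) = 0.1903·log₂(0.1903/0.1007) = 0.17474
  Q(4)·log₂(Q(4)/P(4)) = 0.2291·log₂(0.2291/0.1044) = 0.25977
  Q(5)·log₂(Q(5)/P(5)) = 0.2061·log₂(0.2061/0.7753) = -0.39394

D_KL(Q||P) = 1.81536 + 0.02831 + 0.17474 + 0.25977 - 0.39394 = 1.88424 ≈ 1.8842 bits

These are NOT equal (difference: 0.6758 bits). KL divergence is asymmetric: D_KL(P||Q) ≠ D_KL(Q||P) in general.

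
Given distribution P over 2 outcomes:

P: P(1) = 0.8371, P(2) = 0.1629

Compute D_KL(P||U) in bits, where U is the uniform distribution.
0.3588 bits

U(i) = 1/2 for all i

D_KL(P||U) = Σ P(x) log₂(P(x) / (1/2))
           = Σ P(x) log₂(P(x)) + log₂(2)
           = log₂(2) - H(P)

H(P) = -Σ P(x) log₂(P(x)):
  -P(1)·log₂(P(1)) = -(0.8371)·log₂(0.8371) = 0.21474
  -P(2)·log₂(P(2)) = -(0.1629)·log₂(0.1629) = 0.42646
H(P) = 0.21474 + 0.42646 = 0.64120 bits

log₂(2) = 1.00000 bits

D_KL(P||U) = 1.00000 - 0.64120 = 0.35880 ≈ 0.3588 bits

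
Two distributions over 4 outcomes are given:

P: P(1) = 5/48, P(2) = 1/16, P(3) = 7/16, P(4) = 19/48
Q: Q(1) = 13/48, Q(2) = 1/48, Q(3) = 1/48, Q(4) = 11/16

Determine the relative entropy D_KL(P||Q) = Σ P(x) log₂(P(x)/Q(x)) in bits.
1.5618 bits

D_KL(P||Q) = Σ P(x) log₂(P(x)/Q(x))

Computing term by term:
  P(1)·log₂(P(1)/Q(1)) = (5/48)·log₂((5/48)/(13/48)) = -0.14359
  P(2)·log₂(P(2)/Q(2)) = (1/16)·log₂((1/16)/(1/48)) = 0.09906
  P(3)·log₂(P(3)/Q(3)) = (7/16)·log₂((7/16)/(1/48)) = 1.92164
  P(4)·log₂(P(4)/Q(4)) = (19/48)·log₂((19/48)/(11/16)) = -0.31527

D_KL(P||Q) = -0.14359 + 0.09906 + 1.92164 - 0.31527 = 1.56184 ≈ 1.5618 bits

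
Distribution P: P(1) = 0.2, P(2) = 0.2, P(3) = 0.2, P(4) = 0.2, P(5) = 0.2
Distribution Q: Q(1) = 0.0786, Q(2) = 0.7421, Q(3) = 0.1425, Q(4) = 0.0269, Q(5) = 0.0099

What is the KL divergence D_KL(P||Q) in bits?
1.4351 bits

D_KL(P||Q) = Σ P(x) log₂(P(x)/Q(x))

Computing term by term:
  P(1)·log₂(P(1)/Q(1)) = 0.2·log₂(0.2/0.0786) = 0.26948
  P(2)·log₂(P(2)/Q(2)) = 0.2·log₂(0.2/0.7421) = -0.37832
  P(3)·log₂(P(3)/Q(3)) = 0.2·log₂(0.2/0.1425) = 0.09781
  P(4)·log₂(P(4)/Q(4)) = 0.2·log₂(0.2/0.0269) = 0.57886
  P(5)·log₂(P(5)/Q(5)) = 0.2·log₂(0.2/0.0099) = 0.86729

D_KL(P||Q) = 0.26948 - 0.37832 + 0.09781 + 0.57886 + 0.86729 = 1.43512 ≈ 1.4351 bits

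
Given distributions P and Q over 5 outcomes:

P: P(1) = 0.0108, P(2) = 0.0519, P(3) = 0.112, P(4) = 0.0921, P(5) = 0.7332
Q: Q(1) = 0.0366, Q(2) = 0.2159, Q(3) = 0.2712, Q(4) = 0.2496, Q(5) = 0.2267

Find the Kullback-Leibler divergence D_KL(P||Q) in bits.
0.8405 bits

D_KL(P||Q) = Σ P(x) log₂(P(x)/Q(x))

Computing term by term:
  P(1)·log₂(P(1)/Q(1)) = 0.0108·log₂(0.0108/0.0366) = -0.01902
  P(2)·log₂(P(2)/Q(2)) = 0.0519·log₂(0.0519/0.2159) = -0.10674
  P(3)·log₂(P(3)/Q(3)) = 0.112·log₂(0.112/0.2712) = -0.14290
  P(4)·log₂(P(4)/Q(4)) = 0.0921·log₂(0.0921/0.2496) = -0.13247
  P(5)·log₂(P(5)/Q(5)) = 0.7332·log₂(0.7332/0.2267) = 1.24162

D_KL(P||Q) = -0.01902 - 0.10674 - 0.14290 - 0.13247 + 1.24162 = 0.84049 ≈ 0.8405 bits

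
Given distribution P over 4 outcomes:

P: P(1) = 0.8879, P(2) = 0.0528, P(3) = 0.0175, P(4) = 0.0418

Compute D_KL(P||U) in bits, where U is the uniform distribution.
1.3301 bits

U(i) = 1/4 for all i

D_KL(P||U) = Σ P(x) log₂(P(x) / (1/4))
           = Σ P(x) log₂(P(x)) + log₂(4)
           = log₂(4) - H(P)

H(P) = -Σ P(x) log₂(P(x)):
  -P(1)·log₂(P(1)) = -(0.8879)·log₂(0.8879) = 0.15230
  -P(2)·log₂(P(2)) = -(0.0528)·log₂(0.0528) = 0.22405
  -P(3)·log₂(P(3)) = -(0.0175)·log₂(0.0175) = 0.10214
  -P(4)·log₂(P(4)) = -(0.0418)·log₂(0.0418) = 0.19146
H(P) = 0.15230 + 0.22405 + 0.10214 + 0.19146 = 0.66995 bits

log₂(4) = 2.00000 bits

D_KL(P||U) = 2.00000 - 0.66995 = 1.33005 ≈ 1.3301 bits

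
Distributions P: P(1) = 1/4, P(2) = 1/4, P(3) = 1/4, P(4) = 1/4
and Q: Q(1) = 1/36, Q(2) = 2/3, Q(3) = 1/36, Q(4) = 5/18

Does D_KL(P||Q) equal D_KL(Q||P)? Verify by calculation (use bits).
D_KL(P||Q) = 1.1932 bits, D_KL(Q||P) = 0.8095 bits. No — D_KL(P||Q) ≠ D_KL(Q||P) for this pair.

D_KL(P||Q) = Σ P(x) log₂(P(x)/Q(x))

Computing term by term:
  P(1)·log₂(P(1)/Q(1)) = (1/4)·log₂((1/4)/(1/36)) = 0.79248
  P(2)·log₂(P(2)/Q(2)) = (1/4)·log₂((1/4)/(2/3)) = -0.35376
  P(3)·log₂(P(3)/Q(3)) = (1/4)·log₂((1/4)/(1/36)) = 0.79248
  P(4)·log₂(P(4)/Q(4)) = (1/4)·log₂((1/4)/(5/18)) = -0.03800

D_KL(P||Q) = 0.79248 - 0.35376 + 0.79248 - 0.03800 = 1.19320 ≈ 1.1932 bits

D_KL(Q||P) = Σ Q(x) log₂(Q(x)/P(x))

Computing term by term:
  Q(1)·log₂(Q(1)/P(1)) = (1/36)·log₂((1/36)/(1/4)) = -0.08805
  Q(2)·log₂(Q(2)/P(2)) = (2/3)·log₂((2/3)/(1/4)) = 0.94336
  Q(3)·log₂(Q(3)/P(3)) = (1/36)·log₂((1/36)/(1/4)) = -0.08805
  Q(4)·log₂(Q(4)/P(4)) = (5/18)·log₂((5/18)/(1/4)) = 0.04222

D_KL(Q||P) = -0.08805 + 0.94336 - 0.08805 + 0.04222 = 0.80948 ≈ 0.8095 bits

These are NOT equal (difference: 0.3837 bits). KL divergence is asymmetric: D_KL(P||Q) ≠ D_KL(Q||P) in general.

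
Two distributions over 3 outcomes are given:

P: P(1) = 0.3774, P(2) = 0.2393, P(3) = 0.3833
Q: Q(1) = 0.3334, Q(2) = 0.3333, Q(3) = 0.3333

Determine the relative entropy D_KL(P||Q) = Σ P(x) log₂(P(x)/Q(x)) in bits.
0.0304 bits

D_KL(P||Q) = Σ P(x) log₂(P(x)/Q(x))

Computing term by term:
  P(1)·log₂(P(1)/Q(1)) = 0.3774·log₂(0.3774/0.3334) = 0.06749
  P(2)·log₂(P(2)/Q(2)) = 0.2393·log₂(0.2393/0.3333) = -0.11439
  P(3)·log₂(P(3)/Q(3)) = 0.3833·log₂(0.3833/0.3333) = 0.07729

D_KL(P||Q) = 0.06749 - 0.11439 + 0.07729 = 0.03039 ≈ 0.0304 bits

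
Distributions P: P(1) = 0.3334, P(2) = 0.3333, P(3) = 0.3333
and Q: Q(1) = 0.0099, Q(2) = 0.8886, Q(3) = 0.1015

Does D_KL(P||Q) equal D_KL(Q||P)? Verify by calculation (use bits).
D_KL(P||Q) = 1.7918 bits, D_KL(Q||P) = 1.0328 bits. No — D_KL(P||Q) ≠ D_KL(Q||P) for this pair.

D_KL(P||Q) = Σ P(x) log₂(P(x)/Q(x))

Computing term by term:
  P(1)·log₂(P(1)/Q(1)) = 0.3334·log₂(0.3334/0.0099) = 1.69157
  P(2)·log₂(P(2)/Q(2)) = 0.3333·log₂(0.3333/0.8886) = -0.47152
  P(3)·log₂(P(3)/Q(3)) = 0.3333·log₂(0.3333/0.1015) = 0.57172

D_KL(P||Q) = 1.69157 - 0.47152 + 0.57172 = 1.79177 ≈ 1.7918 bits

D_KL(Q||P) = Σ Q(x) log₂(Q(x)/P(x))

Computing term by term:
  Q(1)·log₂(Q(1)/P(1)) = 0.0099·log₂(0.0099/0.3334) = -0.05023
  Q(2)·log₂(Q(2)/P(2)) = 0.8886·log₂(0.8886/0.3333) = 1.25711
  Q(3)·log₂(Q(3)/P(3)) = 0.1015·log₂(0.1015/0.3333) = -0.17411

D_KL(Q||P) = -0.05023 + 1.25711 - 0.17411 = 1.03277 ≈ 1.0328 bits

These are NOT equal (difference: 0.7590 bits). KL divergence is asymmetric: D_KL(P||Q) ≠ D_KL(Q||P) in general.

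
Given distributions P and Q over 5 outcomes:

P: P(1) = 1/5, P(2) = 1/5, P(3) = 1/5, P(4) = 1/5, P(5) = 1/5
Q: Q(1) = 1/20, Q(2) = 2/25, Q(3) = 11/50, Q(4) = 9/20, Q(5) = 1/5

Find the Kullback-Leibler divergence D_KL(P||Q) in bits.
0.4029 bits

D_KL(P||Q) = Σ P(x) log₂(P(x)/Q(x))

Computing term by term:
  P(1)·log₂(P(1)/Q(1)) = (1/5)·log₂((1/5)/(1/20)) = 0.40000
  P(2)·log₂(P(2)/Q(2)) = (1/5)·log₂((1/5)/(2/25)) = 0.26439
  P(3)·log₂(P(3)/Q(3)) = (1/5)·log₂((1/5)/(11/50)) = -0.02750
  P(4)·log₂(P(4)/Q(4)) = (1/5)·log₂((1/5)/(9/20)) = -0.23399
  P(5)·log₂(P(5)/Q(5)) = (1/5)·log₂((1/5)/(1/5)) = 0.00000

D_KL(P||Q) = 0.40000 + 0.26439 - 0.02750 - 0.23399 + 0.00000 = 0.40290 ≈ 0.4029 bits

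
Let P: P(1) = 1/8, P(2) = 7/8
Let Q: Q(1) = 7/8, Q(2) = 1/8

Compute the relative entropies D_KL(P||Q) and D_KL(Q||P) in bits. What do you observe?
D_KL(P||Q) = 2.1055 bits, D_KL(Q||P) = 2.1055 bits. The two directions give the same value here, because Q is a self-inverse relabeling of P; in general KL divergence is asymmetric.

D_KL(P||Q) = Σ P(x) log₂(P(x)/Q(x))

Computing term by term:
  P(1)·log₂(P(1)/Q(1)) = (1/8)·log₂((1/8)/(7/8)) = -0.35092
  P(2)·log₂(P(2)/Q(2)) = (7/8)·log₂((7/8)/(1/8)) = 2.45644

D_KL(P||Q) = -0.35092 + 2.45644 = 2.10552 ≈ 2.1055 bits

D_KL(Q||P) = Σ Q(x) log₂(Q(x)/P(x))

Computing term by term:
  Q(1)·log₂(Q(1)/P(1)) = (7/8)·log₂((7/8)/(1/8)) = 2.45644
  Q(2)·log₂(Q(2)/P(2)) = (1/8)·log₂((1/8)/(7/8)) = -0.35092

D_KL(Q||P) = 2.45644 - 0.35092 = 2.10552 ≈ 2.1055 bits

These ARE equal here. Q is P with outcomes relabeled (Q(1) = P(2), Q(2) = P(1)) by a relabeling that is its own inverse, so the two sums contain exactly the same terms in a different order. This is a special case — KL divergence is not symmetric in general: D_KL(P||Q) ≠ D_KL(Q||P) for most P, Q.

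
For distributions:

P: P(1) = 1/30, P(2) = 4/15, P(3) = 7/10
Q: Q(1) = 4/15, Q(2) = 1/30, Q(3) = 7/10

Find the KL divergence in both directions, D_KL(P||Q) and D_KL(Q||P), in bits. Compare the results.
D_KL(P||Q) = 0.7000 bits, D_KL(Q||P) = 0.7000 bits. The two directions give exactly the same value for this pair.

D_KL(P||Q) = Σ P(x) log₂(P(x)/Q(x))

Computing term by term:
  P(1)·log₂(P(1)/Q(1)) = (1/30)·log₂((1/30)/(4/15)) = -0.10000
  P(2)·log₂(P(2)/Q(2)) = (4/15)·log₂((4/15)/(1/30)) = 0.80000
  P(3)·log₂(P(3)/Q(3)) = (7/10)·log₂((7/10)/(7/10)) = 0.00000

D_KL(P||Q) = -0.10000 + 0.80000 + 0.00000 = 0.70000 ≈ 0.7000 bits

D_KL(Q||P) = Σ Q(x) log₂(Q(x)/P(x))

Computing term by term:
  Q(1)·log₂(Q(1)/P(1)) = (4/15)·log₂((4/15)/(1/30)) = 0.80000
  Q(2)·log₂(Q(2)/P(2)) = (1/30)·log₂((1/30)/(4/15)) = -0.10000
  Q(3)·log₂(Q(3)/P(3)) = (7/10)·log₂((7/10)/(7/10)) = 0.00000

D_KL(Q||P) = 0.80000 - 0.10000 + 0.00000 = 0.70000 ≈ 0.7000 bits

These ARE equal here. Q is P with outcomes relabeled (Q(1) = P(2), Q(2) = P(1)) by a relabeling that is its own inverse, so the two sums contain exactly the same terms in a different order. This is a special case — KL divergence is not symmetric in general: D_KL(P||Q) ≠ D_KL(Q||P) for most P, Q.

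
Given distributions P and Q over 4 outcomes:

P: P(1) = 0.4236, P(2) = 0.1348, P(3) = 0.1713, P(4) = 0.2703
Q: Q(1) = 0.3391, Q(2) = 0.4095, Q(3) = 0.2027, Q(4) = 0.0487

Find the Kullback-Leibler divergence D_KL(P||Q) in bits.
0.5466 bits

D_KL(P||Q) = Σ P(x) log₂(P(x)/Q(x))

Computing term by term:
  P(1)·log₂(P(1)/Q(1)) = 0.4236·log₂(0.4236/0.3391) = 0.13597
  P(2)·log₂(P(2)/Q(2)) = 0.1348·log₂(0.1348/0.4095) = -0.21609
  P(3)·log₂(P(3)/Q(3)) = 0.1713·log₂(0.1713/0.2027) = -0.04160
  P(4)·log₂(P(4)/Q(4)) = 0.2703·log₂(0.2703/0.0487) = 0.66834

D_KL(P||Q) = 0.13597 - 0.21609 - 0.04160 + 0.66834 = 0.54662 ≈ 0.5466 bits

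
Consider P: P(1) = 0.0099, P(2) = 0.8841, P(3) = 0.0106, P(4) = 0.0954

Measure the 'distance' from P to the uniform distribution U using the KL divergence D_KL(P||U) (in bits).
1.3840 bits

U(i) = 1/4 for all i

D_KL(P||U) = Σ P(x) log₂(P(x) / (1/4))
           = Σ P(x) log₂(P(x)) + log₂(4)
           = log₂(4) - H(P)

H(P) = -Σ P(x) log₂(P(x)):
  -P(1)·log₂(P(1)) = -(0.0099)·log₂(0.0099) = 0.06592
  -P(2)·log₂(P(2)) = -(0.8841)·log₂(0.8841) = 0.15712
  -P(3)·log₂(P(3)) = -(0.0106)·log₂(0.0106) = 0.06953
  -P(4)·log₂(P(4)) = -(0.0954)·log₂(0.0954) = 0.32339
H(P) = 0.06592 + 0.15712 + 0.06953 + 0.32339 = 0.61596 bits

log₂(4) = 2.00000 bits

D_KL(P||U) = 2.00000 - 0.61596 = 1.38404 ≈ 1.3840 bits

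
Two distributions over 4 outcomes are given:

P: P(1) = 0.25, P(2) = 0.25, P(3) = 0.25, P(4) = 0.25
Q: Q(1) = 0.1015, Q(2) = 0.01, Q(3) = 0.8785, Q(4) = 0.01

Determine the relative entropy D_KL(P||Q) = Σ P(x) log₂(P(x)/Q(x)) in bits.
2.1938 bits

D_KL(P||Q) = Σ P(x) log₂(P(x)/Q(x))

Computing term by term:
  P(1)·log₂(P(1)/Q(1)) = 0.25·log₂(0.25/0.1015) = 0.32511
  P(2)·log₂(P(2)/Q(2)) = 0.25·log₂(0.25/0.01) = 1.16096
  P(3)·log₂(P(3)/Q(3)) = 0.25·log₂(0.25/0.8785) = -0.45328
  P(4)·log₂(P(4)/Q(4)) = 0.25·log₂(0.25/0.01) = 1.16096

D_KL(P||Q) = 0.32511 + 1.16096 - 0.45328 + 1.16096 = 2.19375 ≈ 2.1938 bits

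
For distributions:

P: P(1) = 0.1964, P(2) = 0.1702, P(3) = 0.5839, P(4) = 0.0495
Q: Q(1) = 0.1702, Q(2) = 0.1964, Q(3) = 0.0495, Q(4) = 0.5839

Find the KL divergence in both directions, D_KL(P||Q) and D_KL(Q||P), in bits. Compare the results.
D_KL(P||Q) = 1.9080 bits, D_KL(Q||P) = 1.9080 bits. The two directions give exactly the same value for this pair.

D_KL(P||Q) = Σ P(x) log₂(P(x)/Q(x))

Computing term by term:
  P(1)·log₂(P(1)/Q(1)) = 0.1964·log₂(0.1964/0.1702) = 0.04057
  P(2)·log₂(P(2)/Q(2)) = 0.1702·log₂(0.1702/0.1964) = -0.03516
  P(3)·log₂(P(3)/Q(3)) = 0.5839·log₂(0.5839/0.0495) = 2.07881
  P(4)·log₂(P(4)/Q(4)) = 0.0495·log₂(0.0495/0.5839) = -0.17623

D_KL(P||Q) = 0.04057 - 0.03516 + 2.07881 - 0.17623 = 1.90799 ≈ 1.9080 bits

D_KL(Q||P) = Σ Q(x) log₂(Q(x)/P(x))

Computing term by term:
  Q(1)·log₂(Q(1)/P(1)) = 0.1702·log₂(0.1702/0.1964) = -0.03516
  Q(2)·log₂(Q(2)/P(2)) = 0.1964·log₂(0.1964/0.1702) = 0.04057
  Q(3)·log₂(Q(3)/P(3)) = 0.0495·log₂(0.0495/0.5839) = -0.17623
  Q(4)·log₂(Q(4)/P(4)) = 0.5839·log₂(0.5839/0.0495) = 2.07881

D_KL(Q||P) = -0.03516 + 0.04057 - 0.17623 + 2.07881 = 1.90799 ≈ 1.9080 bits

These ARE equal here. Q is P with outcomes relabeled (Q(1) = P(2), Q(2) = P(1), Q(3) = P(4), Q(4) = P(3)) by a relabeling that is its own inverse, so the two sums contain exactly the same terms in a different order. This is a special case — KL divergence is not symmetric in general: D_KL(P||Q) ≠ D_KL(Q||P) for most P, Q.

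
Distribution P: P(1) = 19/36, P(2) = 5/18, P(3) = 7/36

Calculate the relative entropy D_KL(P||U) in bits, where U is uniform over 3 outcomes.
0.1256 bits

U(i) = 1/3 for all i

D_KL(P||U) = Σ P(x) log₂(P(x) / (1/3))
           = Σ P(x) log₂(P(x)) + log₂(3)
           = log₂(3) - H(P)

H(P) = -Σ P(x) log₂(P(x)):
  -P(1)·log₂(P(1)) = -(19/36)·log₂(19/36) = 0.48661
  -P(2)·log₂(P(2)) = -(5/18)·log₂(5/18) = 0.51333
  -P(3)·log₂(P(3)) = -(7/36)·log₂(7/36) = 0.45939
H(P) = 0.48661 + 0.51333 + 0.45939 = 1.45933 bits

log₂(3) = 1.58496 bits

D_KL(P||U) = 1.58496 - 1.45933 = 0.12563 ≈ 0.1256 bits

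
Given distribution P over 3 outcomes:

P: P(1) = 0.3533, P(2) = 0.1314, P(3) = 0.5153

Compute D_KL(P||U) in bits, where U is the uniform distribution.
0.1770 bits

U(i) = 1/3 for all i

D_KL(P||U) = Σ P(x) log₂(P(x) / (1/3))
           = Σ P(x) log₂(P(x)) + log₂(3)
           = log₂(3) - H(P)

H(P) = -Σ P(x) log₂(P(x)):
  -P(1)·log₂(P(1)) = -(0.3533)·log₂(0.3533) = 0.53032
  -P(2)·log₂(P(2)) = -(0.1314)·log₂(0.1314) = 0.38473
  -P(3)·log₂(P(3)) = -(0.5153)·log₂(0.5153) = 0.49289
H(P) = 0.53032 + 0.38473 + 0.49289 = 1.40794 bits

log₂(3) = 1.58496 bits

D_KL(P||U) = 1.58496 - 1.40794 = 0.17702 ≈ 0.1770 bits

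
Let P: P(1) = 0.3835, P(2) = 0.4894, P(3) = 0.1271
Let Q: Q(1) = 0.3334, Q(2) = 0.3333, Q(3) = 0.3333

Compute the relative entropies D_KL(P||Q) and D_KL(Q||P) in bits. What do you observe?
D_KL(P||Q) = 0.1719 bits, D_KL(Q||P) = 0.2115 bits. The two directions give different values (D_KL(Q||P) exceeds D_KL(P||Q) by 0.0396 bits): KL divergence is asymmetric.

D_KL(P||Q) = Σ P(x) log₂(P(x)/Q(x))

Computing term by term:
  P(1)·log₂(P(1)/Q(1)) = 0.3835·log₂(0.3835/0.3334) = 0.07746
  P(2)·log₂(P(2)/Q(2)) = 0.4894·log₂(0.4894/0.3333) = 0.27122
  P(3)·log₂(P(3)/Q(3)) = 0.1271·log₂(0.1271/0.3333) = -0.17678

D_KL(P||Q) = 0.07746 + 0.27122 - 0.17678 = 0.17190 ≈ 0.1719 bits

D_KL(Q||P) = Σ Q(x) log₂(Q(x)/P(x))

Computing term by term:
  Q(1)·log₂(Q(1)/P(1)) = 0.3334·log₂(0.3334/0.3835) = -0.06734
  Q(2)·log₂(Q(2)/P(2)) = 0.3333·log₂(0.3333/0.4894) = -0.18471
  Q(3)·log₂(Q(3)/P(3)) = 0.3333·log₂(0.3333/0.1271) = 0.46357

D_KL(Q||P) = -0.06734 - 0.18471 + 0.46357 = 0.21152 ≈ 0.2115 bits

These are NOT equal (difference: 0.0396 bits). KL divergence is asymmetric: D_KL(P||Q) ≠ D_KL(Q||P) in general.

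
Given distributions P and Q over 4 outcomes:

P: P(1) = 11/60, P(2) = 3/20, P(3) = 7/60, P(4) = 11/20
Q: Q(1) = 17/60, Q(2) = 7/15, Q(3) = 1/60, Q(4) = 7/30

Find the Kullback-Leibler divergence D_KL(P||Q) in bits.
0.6471 bits

D_KL(P||Q) = Σ P(x) log₂(P(x)/Q(x))

Computing term by term:
  P(1)·log₂(P(1)/Q(1)) = (11/60)·log₂((11/60)/(17/60)) = -0.11514
  P(2)·log₂(P(2)/Q(2)) = (3/20)·log₂((3/20)/(7/15)) = -0.24561
  P(3)·log₂(P(3)/Q(3)) = (7/60)·log₂((7/60)/(1/60)) = 0.32752
  P(4)·log₂(P(4)/Q(4)) = (11/20)·log₂((11/20)/(7/30)) = 0.68037

D_KL(P||Q) = -0.11514 - 0.24561 + 0.32752 + 0.68037 = 0.64714 ≈ 0.6471 bits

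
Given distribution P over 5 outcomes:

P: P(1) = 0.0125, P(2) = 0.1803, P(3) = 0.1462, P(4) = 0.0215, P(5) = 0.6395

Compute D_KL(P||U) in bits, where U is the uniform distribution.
0.8602 bits

U(i) = 1/5 for all i

D_KL(P||U) = Σ P(x) log₂(P(x) / (1/5))
           = Σ P(x) log₂(P(x)) + log₂(5)
           = log₂(5) - H(P)

H(P) = -Σ P(x) log₂(P(x)):
  -P(1)·log₂(P(1)) = -(0.0125)·log₂(0.0125) = 0.07902
  -P(2)·log₂(P(2)) = -(0.1803)·log₂(0.1803) = 0.44562
  -P(3)·log₂(P(3)) = -(0.1462)·log₂(0.1462) = 0.40556
  -P(4)·log₂(P(4)) = -(0.0215)·log₂(0.0215) = 0.11910
  -P(5)·log₂(P(5)) = -(0.6395)·log₂(0.6395) = 0.41247
H(P) = 0.07902 + 0.44562 + 0.40556 + 0.11910 + 0.41247 = 1.46177 bits

log₂(5) = 2.32193 bits

D_KL(P||U) = 2.32193 - 1.46177 = 0.86016 ≈ 0.8602 bits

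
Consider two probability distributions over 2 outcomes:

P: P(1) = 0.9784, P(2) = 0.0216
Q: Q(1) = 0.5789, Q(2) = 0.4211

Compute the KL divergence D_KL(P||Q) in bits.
0.6482 bits

D_KL(P||Q) = Σ P(x) log₂(P(x)/Q(x))

Computing term by term:
  P(1)·log₂(P(1)/Q(1)) = 0.9784·log₂(0.9784/0.5789) = 0.74076
  P(2)·log₂(P(2)/Q(2)) = 0.0216·log₂(0.0216/0.4211) = -0.09256

D_KL(P||Q) = 0.74076 - 0.09256 = 0.64820 ≈ 0.6482 bits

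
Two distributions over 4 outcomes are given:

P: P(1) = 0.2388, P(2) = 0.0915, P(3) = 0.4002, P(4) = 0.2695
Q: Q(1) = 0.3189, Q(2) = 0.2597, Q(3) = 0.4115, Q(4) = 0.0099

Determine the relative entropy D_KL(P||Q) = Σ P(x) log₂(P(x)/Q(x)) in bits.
1.0312 bits

D_KL(P||Q) = Σ P(x) log₂(P(x)/Q(x))

Computing term by term:
  P(1)·log₂(P(1)/Q(1)) = 0.2388·log₂(0.2388/0.3189) = -0.09965
  P(2)·log₂(P(2)/Q(2)) = 0.0915·log₂(0.0915/0.2597) = -0.13771
  P(3)·log₂(P(3)/Q(3)) = 0.4002·log₂(0.4002/0.4115) = -0.01608
  P(4)·log₂(P(4)/Q(4)) = 0.2695·log₂(0.2695/0.0099) = 1.28463

D_KL(P||Q) = -0.09965 - 0.13771 - 0.01608 + 1.28463 = 1.03119 ≈ 1.0312 bits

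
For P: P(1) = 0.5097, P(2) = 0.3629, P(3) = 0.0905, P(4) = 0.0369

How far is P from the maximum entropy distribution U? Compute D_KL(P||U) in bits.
0.4844 bits

U(i) = 1/4 for all i

D_KL(P||U) = Σ P(x) log₂(P(x) / (1/4))
           = Σ P(x) log₂(P(x)) + log₂(4)
           = log₂(4) - H(P)

H(P) = -Σ P(x) log₂(P(x)):
  -P(1)·log₂(P(1)) = -(0.5097)·log₂(0.5097) = 0.49557
  -P(2)·log₂(P(2)) = -(0.3629)·log₂(0.3629) = 0.53069
  -P(3)·log₂(P(3)) = -(0.0905)·log₂(0.0905) = 0.31367
  -P(4)·log₂(P(4)) = -(0.0369)·log₂(0.0369) = 0.17565
H(P) = 0.49557 + 0.53069 + 0.31367 + 0.17565 = 1.51558 bits

log₂(4) = 2.00000 bits

D_KL(P||U) = 2.00000 - 1.51558 = 0.48442 ≈ 0.4844 bits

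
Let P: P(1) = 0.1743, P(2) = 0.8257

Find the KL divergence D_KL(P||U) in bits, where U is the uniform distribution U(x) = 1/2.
0.3326 bits

U(i) = 1/2 for all i

D_KL(P||U) = Σ P(x) log₂(P(x) / (1/2))
           = Σ P(x) log₂(P(x)) + log₂(2)
           = log₂(2) - H(P)

H(P) = -Σ P(x) log₂(P(x)):
  -P(1)·log₂(P(1)) = -(0.1743)·log₂(0.1743) = 0.43930
  -P(2)·log₂(P(2)) = -(0.8257)·log₂(0.8257) = 0.22815
H(P) = 0.43930 + 0.22815 = 0.66745 bits

log₂(2) = 1.00000 bits

D_KL(P||U) = 1.00000 - 0.66745 = 0.33255 ≈ 0.3326 bits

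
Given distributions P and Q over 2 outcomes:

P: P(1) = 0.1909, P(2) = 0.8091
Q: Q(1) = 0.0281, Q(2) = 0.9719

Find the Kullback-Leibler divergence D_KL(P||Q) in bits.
0.3137 bits

D_KL(P||Q) = Σ P(x) log₂(P(x)/Q(x))

Computing term by term:
  P(1)·log₂(P(1)/Q(1)) = 0.1909·log₂(0.1909/0.0281) = 0.52768
  P(2)·log₂(P(2)/Q(2)) = 0.8091·log₂(0.8091/0.9719) = -0.21400

D_KL(P||Q) = 0.52768 - 0.21400 = 0.31368 ≈ 0.3137 bits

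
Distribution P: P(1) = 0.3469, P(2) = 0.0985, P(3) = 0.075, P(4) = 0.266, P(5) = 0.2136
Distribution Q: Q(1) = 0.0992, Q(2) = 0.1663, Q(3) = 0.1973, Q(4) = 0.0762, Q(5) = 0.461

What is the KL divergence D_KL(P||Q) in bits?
0.6901 bits

D_KL(P||Q) = Σ P(x) log₂(P(x)/Q(x))

Computing term by term:
  P(1)·log₂(P(1)/Q(1)) = 0.3469·log₂(0.3469/0.0992) = 0.62654
  P(2)·log₂(P(2)/Q(2)) = 0.0985·log₂(0.0985/0.1663) = -0.07443
  P(3)·log₂(P(3)/Q(3)) = 0.075·log₂(0.075/0.1973) = -0.10466
  P(4)·log₂(P(4)/Q(4)) = 0.266·log₂(0.266/0.0762) = 0.47975
  P(5)·log₂(P(5)/Q(5)) = 0.2136·log₂(0.2136/0.461) = -0.23707

D_KL(P||Q) = 0.62654 - 0.07443 - 0.10466 + 0.47975 - 0.23707 = 0.69013 ≈ 0.6901 bits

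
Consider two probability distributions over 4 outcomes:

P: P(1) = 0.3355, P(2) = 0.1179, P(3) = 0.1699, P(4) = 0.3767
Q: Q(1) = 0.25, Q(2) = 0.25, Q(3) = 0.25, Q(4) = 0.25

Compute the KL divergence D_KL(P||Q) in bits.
0.1427 bits

D_KL(P||Q) = Σ P(x) log₂(P(x)/Q(x))

Computing term by term:
  P(1)·log₂(P(1)/Q(1)) = 0.3355·log₂(0.3355/0.25) = 0.14238
  P(2)·log₂(P(2)/Q(2)) = 0.1179·log₂(0.1179/0.25) = -0.12785
  P(3)·log₂(P(3)/Q(3)) = 0.1699·log₂(0.1699/0.25) = -0.09468
  P(4)·log₂(P(4)/Q(4)) = 0.3767·log₂(0.3767/0.25) = 0.22281

D_KL(P||Q) = 0.14238 - 0.12785 - 0.09468 + 0.22281 = 0.14266 ≈ 0.1427 bits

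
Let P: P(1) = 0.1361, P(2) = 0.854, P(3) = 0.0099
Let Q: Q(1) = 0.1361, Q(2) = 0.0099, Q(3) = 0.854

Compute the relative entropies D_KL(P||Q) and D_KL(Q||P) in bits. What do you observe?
D_KL(P||Q) = 5.4281 bits, D_KL(Q||P) = 5.4281 bits. The two directions give the same value here, because Q is a self-inverse relabeling of P; in general KL divergence is asymmetric.

D_KL(P||Q) = Σ P(x) log₂(P(x)/Q(x))

Computing term by term:
  P(1)·log₂(P(1)/Q(1)) = 0.1361·log₂(0.1361/0.1361) = 0.00000
  P(2)·log₂(P(2)/Q(2)) = 0.854·log₂(0.854/0.0099) = 5.49179
  P(3)·log₂(P(3)/Q(3)) = 0.0099·log₂(0.0099/0.854) = -0.06366

D_KL(P||Q) = 0.00000 + 5.49179 - 0.06366 = 5.42813 ≈ 5.4281 bits

D_KL(Q||P) = Σ Q(x) log₂(Q(x)/P(x))

Computing term by term:
  Q(1)·log₂(Q(1)/P(1)) = 0.1361·log₂(0.1361/0.1361) = 0.00000
  Q(2)·log₂(Q(2)/P(2)) = 0.0099·log₂(0.0099/0.854) = -0.06366
  Q(3)·log₂(Q(3)/P(3)) = 0.854·log₂(0.854/0.0099) = 5.49179

D_KL(Q||P) = 0.00000 - 0.06366 + 5.49179 = 5.42813 ≈ 5.4281 bits

These ARE equal here. Q is P with outcomes relabeled (Q(2) = P(3), Q(3) = P(2)) by a relabeling that is its own inverse, so the two sums contain exactly the same terms in a different order. This is a special case — KL divergence is not symmetric in general: D_KL(P||Q) ≠ D_KL(Q||P) for most P, Q.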